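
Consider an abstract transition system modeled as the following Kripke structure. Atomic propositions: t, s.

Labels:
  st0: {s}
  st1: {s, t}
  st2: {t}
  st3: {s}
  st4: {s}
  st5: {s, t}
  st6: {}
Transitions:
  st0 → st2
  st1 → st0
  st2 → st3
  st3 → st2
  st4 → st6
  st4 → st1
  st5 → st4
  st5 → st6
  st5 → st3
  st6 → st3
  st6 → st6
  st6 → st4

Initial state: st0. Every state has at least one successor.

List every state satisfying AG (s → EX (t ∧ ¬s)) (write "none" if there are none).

States satisfying s → EX (t ∧ ¬s): {st0, st2, st3, st6}.
States satisfying AG (s → EX (t ∧ ¬s)): {st0, st2, st3}.

{st0, st2, st3}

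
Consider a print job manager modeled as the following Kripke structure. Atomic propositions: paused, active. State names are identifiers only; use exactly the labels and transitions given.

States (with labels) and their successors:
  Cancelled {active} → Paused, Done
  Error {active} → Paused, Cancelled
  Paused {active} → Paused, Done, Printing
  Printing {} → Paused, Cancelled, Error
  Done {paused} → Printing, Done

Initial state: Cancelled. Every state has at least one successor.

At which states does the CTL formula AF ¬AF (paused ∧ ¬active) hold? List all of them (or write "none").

States satisfying ¬AF (paused ∧ ¬active): {Cancelled, Error, Paused, Printing}.
States satisfying AF ¬AF (paused ∧ ¬active): {Cancelled, Error, Paused, Printing}.

{Cancelled, Error, Paused, Printing}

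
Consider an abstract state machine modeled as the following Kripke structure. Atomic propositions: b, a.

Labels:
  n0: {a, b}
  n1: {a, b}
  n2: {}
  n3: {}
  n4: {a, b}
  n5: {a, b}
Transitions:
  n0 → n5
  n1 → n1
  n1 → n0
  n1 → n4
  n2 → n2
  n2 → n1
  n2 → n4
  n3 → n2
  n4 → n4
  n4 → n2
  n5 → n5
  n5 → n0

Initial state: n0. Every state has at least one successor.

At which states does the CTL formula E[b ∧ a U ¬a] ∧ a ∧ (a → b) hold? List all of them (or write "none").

{n1, n4}

States satisfying b ∧ a: {n0, n1, n4, n5}.
States satisfying ¬a: {n2, n3}.
States satisfying E[b ∧ a U ¬a]: {n1, n2, n3, n4}.
States satisfying a → b: {n0, n1, n2, n3, n4, n5}.
States satisfying a ∧ (a → b): {n0, n1, n4, n5}.
States satisfying E[b ∧ a U ¬a] ∧ a ∧ (a → b): {n1, n4}.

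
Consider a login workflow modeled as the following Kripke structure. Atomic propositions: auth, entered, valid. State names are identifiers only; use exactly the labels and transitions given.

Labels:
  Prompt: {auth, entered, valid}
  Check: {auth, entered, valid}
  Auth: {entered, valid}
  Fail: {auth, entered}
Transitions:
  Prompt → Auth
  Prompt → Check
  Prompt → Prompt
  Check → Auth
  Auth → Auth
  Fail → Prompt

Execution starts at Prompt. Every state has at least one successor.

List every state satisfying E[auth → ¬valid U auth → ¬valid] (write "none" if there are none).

{Auth, Fail}

States satisfying auth → ¬valid: {Auth, Fail}.
States satisfying E[auth → ¬valid U auth → ¬valid]: {Auth, Fail}.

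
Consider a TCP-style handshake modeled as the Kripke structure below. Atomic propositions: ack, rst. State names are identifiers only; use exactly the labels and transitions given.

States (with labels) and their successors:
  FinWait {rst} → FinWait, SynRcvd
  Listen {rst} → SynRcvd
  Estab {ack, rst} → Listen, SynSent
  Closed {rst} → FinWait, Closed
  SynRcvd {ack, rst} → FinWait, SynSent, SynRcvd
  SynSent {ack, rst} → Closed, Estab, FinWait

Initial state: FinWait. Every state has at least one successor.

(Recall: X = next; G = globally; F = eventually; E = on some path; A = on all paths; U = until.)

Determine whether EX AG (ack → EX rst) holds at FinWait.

Yes

States satisfying AG (ack → EX rst): {FinWait, Listen, Estab, Closed, SynRcvd, SynSent}.
States satisfying EX AG (ack → EX rst): {FinWait, Listen, Estab, Closed, SynRcvd, SynSent}.
FinWait ∈ Sat(EX AG (ack → EX rst)).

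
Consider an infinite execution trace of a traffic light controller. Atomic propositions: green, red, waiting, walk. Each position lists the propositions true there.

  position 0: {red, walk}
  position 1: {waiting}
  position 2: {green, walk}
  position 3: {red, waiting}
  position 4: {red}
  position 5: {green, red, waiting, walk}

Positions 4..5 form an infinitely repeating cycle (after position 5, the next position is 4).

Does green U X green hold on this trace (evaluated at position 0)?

Does not hold

Walking from position 0: at position 0, X green has not yet held and green fails, so green U X green is false.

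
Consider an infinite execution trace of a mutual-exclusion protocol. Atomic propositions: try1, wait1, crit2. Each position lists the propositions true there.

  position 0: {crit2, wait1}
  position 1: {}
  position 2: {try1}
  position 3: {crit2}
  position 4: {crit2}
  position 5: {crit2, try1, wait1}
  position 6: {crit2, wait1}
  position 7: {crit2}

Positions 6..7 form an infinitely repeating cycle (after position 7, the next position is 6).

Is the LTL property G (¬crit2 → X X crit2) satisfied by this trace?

Yes

¬crit2 → X X crit2 holds at every position 0..7, and those are all positions ever visited, so G (¬crit2 → X X crit2) holds.
Positions where ¬crit2 holds: 1, 2.
Check X X crit2 at each: 1→ok, 2→ok.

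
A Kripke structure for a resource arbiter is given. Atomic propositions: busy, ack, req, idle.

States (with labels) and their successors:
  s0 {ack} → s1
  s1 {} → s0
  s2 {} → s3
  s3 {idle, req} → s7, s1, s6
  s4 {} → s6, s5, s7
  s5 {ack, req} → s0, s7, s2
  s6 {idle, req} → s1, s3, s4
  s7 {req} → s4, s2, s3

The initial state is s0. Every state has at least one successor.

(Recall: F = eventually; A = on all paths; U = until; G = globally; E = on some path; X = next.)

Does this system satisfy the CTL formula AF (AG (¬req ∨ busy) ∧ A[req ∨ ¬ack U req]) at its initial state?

States satisfying AG (¬req ∨ busy) ∧ A[req ∨ ¬ack U req]: ∅.
States satisfying AF (AG (¬req ∨ busy) ∧ A[req ∨ ¬ack U req]): ∅.
There is a path from s0 along which AG (¬req ∨ busy) ∧ A[req ∨ ¬ack U req] never holds.
s0 ∉ Sat(AF (AG (¬req ∨ busy) ∧ A[req ∨ ¬ack U req])).

Violated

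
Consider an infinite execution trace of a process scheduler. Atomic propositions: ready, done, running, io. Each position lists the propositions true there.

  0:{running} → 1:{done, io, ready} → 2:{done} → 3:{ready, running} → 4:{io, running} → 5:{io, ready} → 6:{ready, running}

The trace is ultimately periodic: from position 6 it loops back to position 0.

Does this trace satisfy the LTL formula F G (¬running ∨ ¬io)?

Violated

G (¬running ∨ ¬io) is false at every position 0..6, so it never becomes true and F G (¬running ∨ ¬io) fails.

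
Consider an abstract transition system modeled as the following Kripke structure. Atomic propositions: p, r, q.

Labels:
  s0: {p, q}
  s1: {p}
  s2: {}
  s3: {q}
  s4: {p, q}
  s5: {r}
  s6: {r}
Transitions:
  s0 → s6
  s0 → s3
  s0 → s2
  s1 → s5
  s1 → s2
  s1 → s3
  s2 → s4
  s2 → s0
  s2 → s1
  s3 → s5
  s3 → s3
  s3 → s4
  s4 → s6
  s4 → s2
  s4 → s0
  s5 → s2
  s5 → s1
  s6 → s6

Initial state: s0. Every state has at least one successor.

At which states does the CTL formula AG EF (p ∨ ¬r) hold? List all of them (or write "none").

none

States satisfying EF (p ∨ ¬r): {s0, s1, s2, s3, s4, s5}.
States satisfying AG EF (p ∨ ¬r): ∅.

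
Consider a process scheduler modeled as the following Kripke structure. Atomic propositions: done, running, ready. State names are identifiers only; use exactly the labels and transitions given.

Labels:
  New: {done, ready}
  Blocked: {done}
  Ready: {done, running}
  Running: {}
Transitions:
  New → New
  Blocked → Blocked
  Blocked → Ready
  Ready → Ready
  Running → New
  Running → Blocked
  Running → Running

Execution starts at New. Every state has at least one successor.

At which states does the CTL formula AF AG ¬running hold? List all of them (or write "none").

{New}

States satisfying AG ¬running: {New}.
States satisfying AF AG ¬running: {New}.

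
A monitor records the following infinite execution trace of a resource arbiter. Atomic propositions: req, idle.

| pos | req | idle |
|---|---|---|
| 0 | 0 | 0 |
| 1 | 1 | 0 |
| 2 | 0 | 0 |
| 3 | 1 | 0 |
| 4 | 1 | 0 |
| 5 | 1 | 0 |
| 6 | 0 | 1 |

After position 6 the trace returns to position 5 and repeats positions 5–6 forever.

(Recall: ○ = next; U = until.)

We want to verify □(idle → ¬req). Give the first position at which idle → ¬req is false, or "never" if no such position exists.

never

idle → ¬req holds at every position 0..6, and those are all the positions the trace ever visits, so the invariant □(idle → ¬req) is never violated.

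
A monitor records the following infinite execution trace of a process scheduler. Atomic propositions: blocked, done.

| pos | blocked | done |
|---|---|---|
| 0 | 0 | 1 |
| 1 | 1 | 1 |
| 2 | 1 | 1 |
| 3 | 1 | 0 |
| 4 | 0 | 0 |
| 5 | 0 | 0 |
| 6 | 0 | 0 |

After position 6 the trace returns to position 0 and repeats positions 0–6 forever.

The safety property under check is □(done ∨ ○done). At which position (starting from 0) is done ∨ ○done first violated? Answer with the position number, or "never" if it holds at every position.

Check done ∨ ○done at each position in order: 0 ✓, 1 ✓, 2 ✓.
At position 3 the labels are {blocked} and the next position 4 has {}, so done ∨ ○done is false there. This is the first violation.

3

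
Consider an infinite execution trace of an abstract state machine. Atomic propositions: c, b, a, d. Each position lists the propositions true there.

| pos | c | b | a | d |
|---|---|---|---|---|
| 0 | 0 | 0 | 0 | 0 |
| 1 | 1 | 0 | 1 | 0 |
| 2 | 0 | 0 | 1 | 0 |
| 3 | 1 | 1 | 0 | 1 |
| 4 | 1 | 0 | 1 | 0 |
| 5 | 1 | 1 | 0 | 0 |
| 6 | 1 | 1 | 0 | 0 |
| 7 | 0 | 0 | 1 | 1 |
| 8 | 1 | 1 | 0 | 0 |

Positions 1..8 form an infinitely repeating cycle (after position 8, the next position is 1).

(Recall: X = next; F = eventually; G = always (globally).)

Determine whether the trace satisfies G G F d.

G F d holds at every position 0..8, and those are all positions ever visited, so G G F d holds.

Satisfied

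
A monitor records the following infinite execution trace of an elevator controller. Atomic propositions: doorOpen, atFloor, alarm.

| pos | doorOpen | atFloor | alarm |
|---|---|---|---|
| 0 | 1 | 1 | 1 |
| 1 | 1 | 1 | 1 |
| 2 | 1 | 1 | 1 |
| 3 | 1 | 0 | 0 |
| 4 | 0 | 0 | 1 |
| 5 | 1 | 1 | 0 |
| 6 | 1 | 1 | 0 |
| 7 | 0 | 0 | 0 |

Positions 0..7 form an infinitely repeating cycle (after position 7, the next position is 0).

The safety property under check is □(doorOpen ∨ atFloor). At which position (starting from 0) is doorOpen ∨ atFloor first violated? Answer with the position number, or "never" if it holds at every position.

4

Check doorOpen ∨ atFloor at each position in order: 0 ✓, 1 ✓, 2 ✓, 3 ✓.
At position 4 the labels are {alarm}, so doorOpen ∨ atFloor is false there. This is the first violation.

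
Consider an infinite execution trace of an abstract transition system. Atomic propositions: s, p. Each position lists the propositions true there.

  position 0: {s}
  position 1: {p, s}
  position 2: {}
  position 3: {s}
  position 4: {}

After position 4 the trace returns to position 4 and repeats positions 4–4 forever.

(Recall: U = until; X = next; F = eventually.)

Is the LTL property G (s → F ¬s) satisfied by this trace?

Satisfied

s → F ¬s holds at every position 0..4, and those are all positions ever visited, so G (s → F ¬s) holds.
Positions where s holds: 0, 1, 3.
Check F ¬s at each: 0→ok, 1→ok, 3→ok.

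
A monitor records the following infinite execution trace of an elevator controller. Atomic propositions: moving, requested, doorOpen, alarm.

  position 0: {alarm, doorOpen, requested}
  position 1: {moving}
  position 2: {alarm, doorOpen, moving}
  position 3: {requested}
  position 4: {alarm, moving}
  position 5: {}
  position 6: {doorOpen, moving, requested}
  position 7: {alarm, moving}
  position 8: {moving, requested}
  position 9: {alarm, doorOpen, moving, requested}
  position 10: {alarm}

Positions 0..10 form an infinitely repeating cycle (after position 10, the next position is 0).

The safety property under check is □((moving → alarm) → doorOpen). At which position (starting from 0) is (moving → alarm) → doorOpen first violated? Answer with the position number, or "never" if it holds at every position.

Check (moving → alarm) → doorOpen at each position in order: 0 ✓, 1 ✓, 2 ✓.
At position 3 the labels are {requested}, so (moving → alarm) → doorOpen is false there. This is the first violation.

3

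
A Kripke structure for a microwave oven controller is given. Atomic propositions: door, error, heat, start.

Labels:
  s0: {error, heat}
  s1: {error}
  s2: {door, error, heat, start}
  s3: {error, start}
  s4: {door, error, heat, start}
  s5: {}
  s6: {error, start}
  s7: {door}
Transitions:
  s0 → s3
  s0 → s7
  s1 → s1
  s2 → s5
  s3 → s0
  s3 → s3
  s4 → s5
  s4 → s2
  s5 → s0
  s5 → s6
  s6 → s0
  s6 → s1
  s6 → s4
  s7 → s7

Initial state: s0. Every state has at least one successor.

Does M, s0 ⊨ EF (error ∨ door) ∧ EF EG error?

States satisfying error ∨ door: {s0, s1, s2, s3, s4, s6, s7}.
States satisfying EF (error ∨ door): {s0, s1, s2, s3, s4, s5, s6, s7}.
States satisfying EG error: {s0, s1, s3, s6}.
States satisfying EF EG error: {s0, s1, s2, s3, s4, s5, s6}.
States satisfying EF (error ∨ door) ∧ EF EG error: {s0, s1, s2, s3, s4, s5, s6}.
s0 ∈ Sat(EF (error ∨ door) ∧ EF EG error).

Satisfied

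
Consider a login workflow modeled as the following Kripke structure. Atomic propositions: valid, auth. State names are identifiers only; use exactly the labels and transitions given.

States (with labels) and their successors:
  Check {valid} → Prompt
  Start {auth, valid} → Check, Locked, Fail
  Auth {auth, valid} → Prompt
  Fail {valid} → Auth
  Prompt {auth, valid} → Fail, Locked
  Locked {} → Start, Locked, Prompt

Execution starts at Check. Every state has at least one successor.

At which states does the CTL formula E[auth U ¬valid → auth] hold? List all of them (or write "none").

States satisfying auth: {Start, Auth, Prompt}.
States satisfying ¬valid → auth: {Check, Start, Auth, Fail, Prompt}.
States satisfying E[auth U ¬valid → auth]: {Check, Start, Auth, Fail, Prompt}.

{Check, Start, Auth, Fail, Prompt}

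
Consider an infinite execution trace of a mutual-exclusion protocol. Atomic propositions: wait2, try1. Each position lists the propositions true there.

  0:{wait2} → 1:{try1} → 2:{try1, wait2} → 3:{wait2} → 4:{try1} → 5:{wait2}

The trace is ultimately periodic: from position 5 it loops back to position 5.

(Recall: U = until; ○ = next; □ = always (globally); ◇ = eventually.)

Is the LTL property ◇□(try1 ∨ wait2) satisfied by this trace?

□(try1 ∨ wait2) holds at position 0, which is reachable from 0, so ◇□(try1 ∨ wait2) holds.

Satisfied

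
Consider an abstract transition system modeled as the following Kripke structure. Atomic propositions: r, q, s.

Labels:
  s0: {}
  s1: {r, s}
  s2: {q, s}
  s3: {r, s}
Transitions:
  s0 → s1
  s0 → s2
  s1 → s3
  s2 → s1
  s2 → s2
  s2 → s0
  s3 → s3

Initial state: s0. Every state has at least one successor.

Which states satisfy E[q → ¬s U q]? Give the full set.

States satisfying q → ¬s: {s0, s1, s3}.
States satisfying q: {s2}.
States satisfying E[q → ¬s U q]: {s0, s2}.

{s0, s2}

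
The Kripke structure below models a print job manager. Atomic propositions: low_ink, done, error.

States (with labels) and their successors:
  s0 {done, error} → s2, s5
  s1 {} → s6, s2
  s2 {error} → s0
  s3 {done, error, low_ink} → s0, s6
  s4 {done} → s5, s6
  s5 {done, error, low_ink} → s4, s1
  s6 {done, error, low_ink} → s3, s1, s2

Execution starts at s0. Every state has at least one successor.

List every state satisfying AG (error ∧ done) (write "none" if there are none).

States satisfying error ∧ done: {s0, s3, s5, s6}.
States satisfying AG (error ∧ done): ∅.

none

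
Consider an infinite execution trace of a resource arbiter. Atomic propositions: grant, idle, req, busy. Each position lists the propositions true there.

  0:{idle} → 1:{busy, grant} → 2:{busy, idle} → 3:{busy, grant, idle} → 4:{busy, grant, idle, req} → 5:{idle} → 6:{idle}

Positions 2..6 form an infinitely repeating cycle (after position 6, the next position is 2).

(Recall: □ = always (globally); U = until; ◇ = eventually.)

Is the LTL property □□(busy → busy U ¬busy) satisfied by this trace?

□(busy → busy U ¬busy) holds at every position 0..6, and those are all positions ever visited, so □□(busy → busy U ¬busy) holds.

Satisfied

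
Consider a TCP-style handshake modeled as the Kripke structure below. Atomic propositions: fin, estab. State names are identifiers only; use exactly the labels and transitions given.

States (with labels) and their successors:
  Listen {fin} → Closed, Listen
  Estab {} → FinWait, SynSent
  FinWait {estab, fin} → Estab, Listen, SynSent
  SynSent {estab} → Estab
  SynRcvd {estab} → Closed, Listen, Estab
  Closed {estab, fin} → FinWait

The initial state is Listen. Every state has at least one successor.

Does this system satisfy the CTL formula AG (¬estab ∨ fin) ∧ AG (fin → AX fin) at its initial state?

Does not hold

States satisfying ¬estab ∨ fin: {Listen, Estab, FinWait, Closed}.
States satisfying AG (¬estab ∨ fin): ∅.
States satisfying fin → AX fin: {Listen, Estab, SynSent, SynRcvd, Closed}.
States satisfying AG (fin → AX fin): ∅.
States satisfying AG (¬estab ∨ fin) ∧ AG (fin → AX fin): ∅.
Listen ∉ Sat(AG (¬estab ∨ fin) ∧ AG (fin → AX fin)).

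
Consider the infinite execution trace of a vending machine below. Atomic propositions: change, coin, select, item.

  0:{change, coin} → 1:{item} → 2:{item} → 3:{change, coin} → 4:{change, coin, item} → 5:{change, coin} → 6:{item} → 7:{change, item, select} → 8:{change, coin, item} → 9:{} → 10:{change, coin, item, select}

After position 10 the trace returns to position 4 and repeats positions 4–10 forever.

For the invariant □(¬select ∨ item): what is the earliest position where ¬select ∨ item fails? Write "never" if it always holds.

¬select ∨ item holds at every position 0..10, and those are all the positions the trace ever visits, so the invariant □(¬select ∨ item) is never violated.

never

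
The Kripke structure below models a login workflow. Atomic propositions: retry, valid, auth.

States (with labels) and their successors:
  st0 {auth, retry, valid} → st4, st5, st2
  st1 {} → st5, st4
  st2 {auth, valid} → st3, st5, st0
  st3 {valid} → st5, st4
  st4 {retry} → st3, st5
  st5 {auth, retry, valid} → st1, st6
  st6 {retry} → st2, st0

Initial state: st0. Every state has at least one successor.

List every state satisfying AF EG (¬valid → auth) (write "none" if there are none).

{st0, st2, st6}

States satisfying EG (¬valid → auth): {st0, st2}.
States satisfying AF EG (¬valid → auth): {st0, st2, st6}.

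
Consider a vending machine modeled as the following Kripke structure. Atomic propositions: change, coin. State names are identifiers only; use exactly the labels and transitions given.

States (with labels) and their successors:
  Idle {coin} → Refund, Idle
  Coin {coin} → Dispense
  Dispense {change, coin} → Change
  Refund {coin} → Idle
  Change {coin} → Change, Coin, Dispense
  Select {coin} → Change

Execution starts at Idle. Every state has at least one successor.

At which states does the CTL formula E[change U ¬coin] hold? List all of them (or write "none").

none

States satisfying change: {Dispense}.
States satisfying ¬coin: ∅.
States satisfying E[change U ¬coin]: ∅.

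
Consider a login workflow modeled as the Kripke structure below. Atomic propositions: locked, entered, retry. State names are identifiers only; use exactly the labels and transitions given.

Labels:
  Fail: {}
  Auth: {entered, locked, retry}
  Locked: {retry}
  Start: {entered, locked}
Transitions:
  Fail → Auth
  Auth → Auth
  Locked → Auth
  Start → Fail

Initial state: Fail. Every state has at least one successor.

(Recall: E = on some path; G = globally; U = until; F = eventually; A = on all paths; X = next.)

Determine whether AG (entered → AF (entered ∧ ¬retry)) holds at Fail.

Does not hold

States satisfying entered → AF (entered ∧ ¬retry): {Fail, Locked, Start}.
States satisfying AG (entered → AF (entered ∧ ¬retry)): ∅.
Auth is reachable from Fail and violates entered → AF (entered ∧ ¬retry), so AG fails at Fail.
Fail ∉ Sat(AG (entered → AF (entered ∧ ¬retry))).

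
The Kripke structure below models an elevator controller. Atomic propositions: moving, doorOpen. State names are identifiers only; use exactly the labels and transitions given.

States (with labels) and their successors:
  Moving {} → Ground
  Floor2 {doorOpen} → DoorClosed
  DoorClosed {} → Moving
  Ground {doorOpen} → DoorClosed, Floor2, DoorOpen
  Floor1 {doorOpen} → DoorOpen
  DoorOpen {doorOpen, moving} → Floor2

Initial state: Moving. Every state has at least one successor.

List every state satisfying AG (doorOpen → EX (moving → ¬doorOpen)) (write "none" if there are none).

{Moving, Floor2, DoorClosed, Ground, DoorOpen}

States satisfying doorOpen → EX (moving → ¬doorOpen): {Moving, Floor2, DoorClosed, Ground, DoorOpen}.
States satisfying AG (doorOpen → EX (moving → ¬doorOpen)): {Moving, Floor2, DoorClosed, Ground, DoorOpen}.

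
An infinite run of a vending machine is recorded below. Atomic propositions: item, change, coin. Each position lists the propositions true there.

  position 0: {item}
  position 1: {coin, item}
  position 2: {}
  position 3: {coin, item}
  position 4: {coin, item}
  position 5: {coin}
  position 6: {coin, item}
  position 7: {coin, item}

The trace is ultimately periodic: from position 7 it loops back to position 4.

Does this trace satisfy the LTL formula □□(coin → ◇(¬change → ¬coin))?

Does not hold

□(coin → ◇(¬change → ¬coin)) must hold at every position from 0 onward. It fails at position 0, so □□(coin → ◇(¬change → ¬coin)) is false.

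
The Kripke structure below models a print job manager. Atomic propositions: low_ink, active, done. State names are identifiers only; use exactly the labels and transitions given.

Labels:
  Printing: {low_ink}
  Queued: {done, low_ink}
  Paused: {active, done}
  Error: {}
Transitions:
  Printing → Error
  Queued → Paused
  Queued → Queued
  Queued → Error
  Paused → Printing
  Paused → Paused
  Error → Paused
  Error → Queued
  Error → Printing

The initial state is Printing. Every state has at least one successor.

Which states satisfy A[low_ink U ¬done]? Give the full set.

States satisfying low_ink: {Printing, Queued}.
States satisfying ¬done: {Printing, Error}.
States satisfying A[low_ink U ¬done]: {Printing, Error}.

{Printing, Error}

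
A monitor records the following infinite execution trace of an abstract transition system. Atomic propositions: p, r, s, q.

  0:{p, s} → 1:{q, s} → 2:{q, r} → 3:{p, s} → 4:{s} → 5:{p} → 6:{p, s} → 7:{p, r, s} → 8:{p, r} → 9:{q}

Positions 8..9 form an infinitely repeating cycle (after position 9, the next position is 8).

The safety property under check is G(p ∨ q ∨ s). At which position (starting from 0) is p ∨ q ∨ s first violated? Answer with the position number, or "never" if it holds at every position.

p ∨ q ∨ s holds at every position 0..9, and those are all the positions the trace ever visits, so the invariant G(p ∨ q ∨ s) is never violated.

never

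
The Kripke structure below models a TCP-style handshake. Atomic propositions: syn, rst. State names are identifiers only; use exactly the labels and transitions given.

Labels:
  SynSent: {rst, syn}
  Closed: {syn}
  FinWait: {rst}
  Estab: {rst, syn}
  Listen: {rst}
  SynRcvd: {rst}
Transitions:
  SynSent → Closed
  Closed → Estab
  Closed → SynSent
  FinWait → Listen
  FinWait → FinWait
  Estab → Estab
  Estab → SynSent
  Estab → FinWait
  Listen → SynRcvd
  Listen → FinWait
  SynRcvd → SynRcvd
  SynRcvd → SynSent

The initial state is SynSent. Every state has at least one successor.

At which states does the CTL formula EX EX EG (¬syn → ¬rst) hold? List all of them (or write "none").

{SynSent, Closed, Estab, Listen, SynRcvd}

States satisfying EX EG (¬syn → ¬rst): {SynSent, Closed, Estab, SynRcvd}.
States satisfying EX EX EG (¬syn → ¬rst): {SynSent, Closed, Estab, Listen, SynRcvd}.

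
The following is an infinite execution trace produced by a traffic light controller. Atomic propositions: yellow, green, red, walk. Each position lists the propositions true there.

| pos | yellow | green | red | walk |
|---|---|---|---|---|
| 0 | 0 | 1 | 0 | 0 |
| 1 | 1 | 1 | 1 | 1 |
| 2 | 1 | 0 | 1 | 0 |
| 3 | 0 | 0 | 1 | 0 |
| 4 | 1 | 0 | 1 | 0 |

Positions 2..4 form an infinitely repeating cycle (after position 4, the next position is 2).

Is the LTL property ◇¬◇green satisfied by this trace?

¬◇green holds at position 2, which is reachable from 0, so ◇¬◇green holds.

Holds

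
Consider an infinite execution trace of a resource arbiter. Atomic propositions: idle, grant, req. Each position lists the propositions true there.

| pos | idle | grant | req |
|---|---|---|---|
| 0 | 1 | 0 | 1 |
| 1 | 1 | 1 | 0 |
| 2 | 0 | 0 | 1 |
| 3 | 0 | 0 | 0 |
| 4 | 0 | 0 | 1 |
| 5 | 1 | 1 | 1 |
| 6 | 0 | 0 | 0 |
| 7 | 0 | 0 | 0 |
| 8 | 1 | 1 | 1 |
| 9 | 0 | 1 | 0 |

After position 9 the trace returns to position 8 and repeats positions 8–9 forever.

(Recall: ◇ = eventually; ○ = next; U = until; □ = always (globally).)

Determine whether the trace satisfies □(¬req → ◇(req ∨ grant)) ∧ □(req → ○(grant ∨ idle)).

¬req → ◇(req ∨ grant) holds at every position 0..9, and those are all positions ever visited, so □(¬req → ◇(req ∨ grant)) holds.
Positions where ¬req holds: 1, 3, 6, 7, 9.
Check ◇(req ∨ grant) at each: 1→ok, 3→ok, 6→ok, 7→ok, 9→ok.
req → ○(grant ∨ idle) must hold at every position from 0 onward. It fails at position 2, so □(req → ○(grant ∨ idle)) is false.
Positions where req holds: 0, 2, 4, 5, 8.
Check ○(grant ∨ idle) at each: 0→ok, 2→fails, 4→ok, 5→fails, 8→ok.
At position 0: □(¬req → ◇(req ∨ grant)) is true; □(req → ○(grant ∨ idle)) is false; so □(¬req → ◇(req ∨ grant)) ∧ □(req → ○(grant ∨ idle)) is false.

Violated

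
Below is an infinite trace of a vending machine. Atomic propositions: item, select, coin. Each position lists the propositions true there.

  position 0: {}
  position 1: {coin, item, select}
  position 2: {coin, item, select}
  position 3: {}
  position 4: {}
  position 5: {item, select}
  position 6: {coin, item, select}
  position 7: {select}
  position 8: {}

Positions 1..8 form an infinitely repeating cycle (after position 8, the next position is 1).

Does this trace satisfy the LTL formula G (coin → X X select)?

Violated

coin → X X select must hold at every position from 0 onward. It fails at position 1, so G (coin → X X select) is false.
Positions where coin holds: 1, 2, 6.
Check X X select at each: 1→fails, 2→fails, 6→fails.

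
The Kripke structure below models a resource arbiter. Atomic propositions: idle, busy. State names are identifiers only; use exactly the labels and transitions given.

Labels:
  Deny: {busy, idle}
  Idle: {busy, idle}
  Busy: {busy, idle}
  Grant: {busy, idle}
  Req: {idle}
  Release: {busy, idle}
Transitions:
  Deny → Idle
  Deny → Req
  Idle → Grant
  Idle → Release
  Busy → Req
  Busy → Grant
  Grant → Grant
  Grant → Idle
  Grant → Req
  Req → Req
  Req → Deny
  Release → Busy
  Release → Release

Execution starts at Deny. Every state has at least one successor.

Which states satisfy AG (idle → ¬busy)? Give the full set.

none

States satisfying idle → ¬busy: {Req}.
States satisfying AG (idle → ¬busy): ∅.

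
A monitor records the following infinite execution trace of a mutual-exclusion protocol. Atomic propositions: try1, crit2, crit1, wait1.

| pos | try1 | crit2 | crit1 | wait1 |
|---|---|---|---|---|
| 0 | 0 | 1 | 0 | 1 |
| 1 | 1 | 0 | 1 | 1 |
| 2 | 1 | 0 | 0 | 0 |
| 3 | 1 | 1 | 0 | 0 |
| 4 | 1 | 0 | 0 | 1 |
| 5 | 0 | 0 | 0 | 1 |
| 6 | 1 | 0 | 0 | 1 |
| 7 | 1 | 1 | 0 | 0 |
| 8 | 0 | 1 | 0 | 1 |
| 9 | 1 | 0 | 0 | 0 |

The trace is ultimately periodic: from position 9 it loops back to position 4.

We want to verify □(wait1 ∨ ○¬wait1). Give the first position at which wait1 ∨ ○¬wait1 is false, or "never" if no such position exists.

Check wait1 ∨ ○¬wait1 at each position in order: 0 ✓, 1 ✓, 2 ✓.
At position 3 the labels are {crit2, try1} and the next position 4 has {try1, wait1}, so wait1 ∨ ○¬wait1 is false there. This is the first violation.

3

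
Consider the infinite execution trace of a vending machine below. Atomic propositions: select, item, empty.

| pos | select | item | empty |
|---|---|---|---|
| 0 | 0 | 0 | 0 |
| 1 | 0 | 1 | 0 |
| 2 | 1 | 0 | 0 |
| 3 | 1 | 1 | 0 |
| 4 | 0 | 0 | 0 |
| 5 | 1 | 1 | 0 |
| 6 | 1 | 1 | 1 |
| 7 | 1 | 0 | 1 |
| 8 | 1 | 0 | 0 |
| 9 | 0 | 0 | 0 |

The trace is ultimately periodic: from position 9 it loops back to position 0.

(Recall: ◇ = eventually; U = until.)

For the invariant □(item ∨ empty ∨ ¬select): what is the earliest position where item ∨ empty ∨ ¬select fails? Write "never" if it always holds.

Check item ∨ empty ∨ ¬select at each position in order: 0 ✓, 1 ✓.
At position 2 the labels are {select}, so item ∨ empty ∨ ¬select is false there. This is the first violation.

2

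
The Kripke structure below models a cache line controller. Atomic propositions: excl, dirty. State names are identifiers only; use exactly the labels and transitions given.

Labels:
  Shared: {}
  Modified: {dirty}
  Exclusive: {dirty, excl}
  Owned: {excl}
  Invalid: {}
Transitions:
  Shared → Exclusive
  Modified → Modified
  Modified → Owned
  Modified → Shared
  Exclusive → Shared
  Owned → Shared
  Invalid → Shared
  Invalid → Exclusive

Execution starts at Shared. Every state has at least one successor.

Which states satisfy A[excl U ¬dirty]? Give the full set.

States satisfying excl: {Exclusive, Owned}.
States satisfying ¬dirty: {Shared, Owned, Invalid}.
States satisfying A[excl U ¬dirty]: {Shared, Exclusive, Owned, Invalid}.

{Shared, Exclusive, Owned, Invalid}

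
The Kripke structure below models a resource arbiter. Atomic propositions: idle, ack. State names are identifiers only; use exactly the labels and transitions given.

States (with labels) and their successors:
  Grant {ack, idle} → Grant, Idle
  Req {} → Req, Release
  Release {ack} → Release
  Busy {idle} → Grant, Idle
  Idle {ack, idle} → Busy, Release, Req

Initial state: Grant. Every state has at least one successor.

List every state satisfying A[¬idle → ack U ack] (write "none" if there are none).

{Grant, Release, Busy, Idle}

States satisfying ¬idle → ack: {Grant, Release, Busy, Idle}.
States satisfying ack: {Grant, Release, Idle}.
States satisfying A[¬idle → ack U ack]: {Grant, Release, Busy, Idle}.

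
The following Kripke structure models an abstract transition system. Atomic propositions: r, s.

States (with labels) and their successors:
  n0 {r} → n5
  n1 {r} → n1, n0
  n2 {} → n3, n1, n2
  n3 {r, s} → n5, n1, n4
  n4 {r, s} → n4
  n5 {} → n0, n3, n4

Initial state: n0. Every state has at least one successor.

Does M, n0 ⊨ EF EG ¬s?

Yes

States satisfying EG ¬s: {n0, n1, n2, n5}.
States satisfying EF EG ¬s: {n0, n1, n2, n3, n5}.
Some path from n0 reaches a state where EG ¬s holds.
n0 ∈ Sat(EF EG ¬s).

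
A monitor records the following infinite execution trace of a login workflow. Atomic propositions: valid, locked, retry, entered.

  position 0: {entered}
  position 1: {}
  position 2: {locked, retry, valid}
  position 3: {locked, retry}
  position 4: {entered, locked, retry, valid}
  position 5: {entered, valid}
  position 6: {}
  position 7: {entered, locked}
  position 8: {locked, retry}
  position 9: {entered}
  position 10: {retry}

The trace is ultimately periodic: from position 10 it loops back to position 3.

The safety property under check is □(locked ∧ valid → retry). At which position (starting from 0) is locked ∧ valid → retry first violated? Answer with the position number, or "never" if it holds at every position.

locked ∧ valid → retry holds at every position 0..10, and those are all the positions the trace ever visits, so the invariant □(locked ∧ valid → retry) is never violated.

never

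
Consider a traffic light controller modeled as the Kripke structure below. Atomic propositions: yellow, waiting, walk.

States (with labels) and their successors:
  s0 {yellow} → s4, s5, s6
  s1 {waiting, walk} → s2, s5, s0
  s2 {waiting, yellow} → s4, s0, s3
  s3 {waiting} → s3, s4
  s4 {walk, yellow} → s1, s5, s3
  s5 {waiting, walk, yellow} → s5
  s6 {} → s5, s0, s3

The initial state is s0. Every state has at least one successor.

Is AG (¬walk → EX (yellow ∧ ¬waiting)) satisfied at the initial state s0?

States satisfying ¬walk → EX (yellow ∧ ¬waiting): {s0, s1, s2, s3, s4, s5, s6}.
States satisfying AG (¬walk → EX (yellow ∧ ¬waiting)): {s0, s1, s2, s3, s4, s5, s6}.
Every state reachable from s0 satisfies ¬walk → EX (yellow ∧ ¬waiting).
s0 ∈ Sat(AG (¬walk → EX (yellow ∧ ¬waiting))).

Yes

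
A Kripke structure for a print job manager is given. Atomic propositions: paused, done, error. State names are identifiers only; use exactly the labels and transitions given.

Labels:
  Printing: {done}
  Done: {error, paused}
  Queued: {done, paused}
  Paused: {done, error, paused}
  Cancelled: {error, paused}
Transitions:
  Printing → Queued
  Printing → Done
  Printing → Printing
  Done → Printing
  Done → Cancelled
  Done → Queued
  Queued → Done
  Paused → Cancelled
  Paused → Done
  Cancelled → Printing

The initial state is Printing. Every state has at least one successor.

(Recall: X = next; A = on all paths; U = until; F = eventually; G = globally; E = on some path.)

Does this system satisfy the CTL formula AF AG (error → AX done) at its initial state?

States satisfying AG (error → AX done): ∅.
States satisfying AF AG (error → AX done): ∅.
There is a path from Printing along which AG (error → AX done) never holds.
Printing ∉ Sat(AF AG (error → AX done)).

Violated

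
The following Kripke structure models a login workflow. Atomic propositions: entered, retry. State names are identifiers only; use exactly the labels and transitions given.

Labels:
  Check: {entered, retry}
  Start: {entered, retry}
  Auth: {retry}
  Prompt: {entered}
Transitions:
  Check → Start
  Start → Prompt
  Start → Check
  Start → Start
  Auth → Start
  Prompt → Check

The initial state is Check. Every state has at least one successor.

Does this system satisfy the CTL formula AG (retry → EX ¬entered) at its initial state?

Violated

States satisfying retry → EX ¬entered: {Prompt}.
States satisfying AG (retry → EX ¬entered): ∅.
Check is reachable from Check and violates retry → EX ¬entered, so AG fails at Check.
Check ∉ Sat(AG (retry → EX ¬entered)).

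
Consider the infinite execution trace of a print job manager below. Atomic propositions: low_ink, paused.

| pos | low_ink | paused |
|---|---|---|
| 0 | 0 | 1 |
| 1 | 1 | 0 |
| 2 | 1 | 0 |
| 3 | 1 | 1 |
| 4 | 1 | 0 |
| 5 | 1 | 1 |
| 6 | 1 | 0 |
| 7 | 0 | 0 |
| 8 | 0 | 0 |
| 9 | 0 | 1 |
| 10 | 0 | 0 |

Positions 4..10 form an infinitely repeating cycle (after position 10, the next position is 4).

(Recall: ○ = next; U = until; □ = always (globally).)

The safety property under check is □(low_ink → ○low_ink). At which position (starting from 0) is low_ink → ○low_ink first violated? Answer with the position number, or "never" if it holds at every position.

Check low_ink → ○low_ink at each position in order: 0 ✓, 1 ✓, 2 ✓, 3 ✓, 4 ✓, 5 ✓.
At position 6 the labels are {low_ink} and the next position 7 has {}, so low_ink → ○low_ink is false there. This is the first violation.

6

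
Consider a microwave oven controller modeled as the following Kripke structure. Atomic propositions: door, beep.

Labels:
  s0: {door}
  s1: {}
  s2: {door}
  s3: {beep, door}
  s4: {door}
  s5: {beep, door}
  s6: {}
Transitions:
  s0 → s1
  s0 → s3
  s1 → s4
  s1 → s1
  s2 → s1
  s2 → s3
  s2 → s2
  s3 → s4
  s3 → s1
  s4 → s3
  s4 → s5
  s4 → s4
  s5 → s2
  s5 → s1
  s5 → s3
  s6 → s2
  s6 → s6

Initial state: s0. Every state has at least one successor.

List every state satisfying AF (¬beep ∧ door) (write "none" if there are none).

{s0, s2, s4}

States satisfying ¬beep ∧ door: {s0, s2, s4}.
States satisfying AF (¬beep ∧ door): {s0, s2, s4}.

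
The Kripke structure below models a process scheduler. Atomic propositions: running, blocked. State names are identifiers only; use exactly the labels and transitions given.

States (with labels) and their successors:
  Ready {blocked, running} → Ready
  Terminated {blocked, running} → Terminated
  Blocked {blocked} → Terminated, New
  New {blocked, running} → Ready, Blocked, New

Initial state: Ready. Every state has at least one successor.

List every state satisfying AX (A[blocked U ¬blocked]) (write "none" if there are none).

none

States satisfying A[blocked U ¬blocked]: ∅.
States satisfying AX (A[blocked U ¬blocked]): ∅.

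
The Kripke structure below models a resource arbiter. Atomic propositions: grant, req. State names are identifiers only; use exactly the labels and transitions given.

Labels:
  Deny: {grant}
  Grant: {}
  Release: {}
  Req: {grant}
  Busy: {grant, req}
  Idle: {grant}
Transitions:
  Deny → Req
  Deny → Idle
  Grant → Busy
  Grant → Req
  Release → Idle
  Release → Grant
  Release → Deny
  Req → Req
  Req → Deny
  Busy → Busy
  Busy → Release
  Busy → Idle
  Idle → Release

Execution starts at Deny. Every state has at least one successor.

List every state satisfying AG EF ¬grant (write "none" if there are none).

{Deny, Grant, Release, Req, Busy, Idle}

States satisfying EF ¬grant: {Deny, Grant, Release, Req, Busy, Idle}.
States satisfying AG EF ¬grant: {Deny, Grant, Release, Req, Busy, Idle}.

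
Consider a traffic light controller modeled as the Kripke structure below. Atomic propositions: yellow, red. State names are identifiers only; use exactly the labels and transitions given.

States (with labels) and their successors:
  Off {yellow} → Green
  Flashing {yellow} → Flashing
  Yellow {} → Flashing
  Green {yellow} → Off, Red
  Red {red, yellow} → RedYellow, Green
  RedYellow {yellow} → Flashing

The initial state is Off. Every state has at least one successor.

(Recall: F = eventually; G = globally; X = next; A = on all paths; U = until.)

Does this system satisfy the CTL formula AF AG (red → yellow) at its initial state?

Satisfied

States satisfying AG (red → yellow): {Off, Flashing, Yellow, Green, Red, RedYellow}.
States satisfying AF AG (red → yellow): {Off, Flashing, Yellow, Green, Red, RedYellow}.
Off ∈ Sat(AF AG (red → yellow)).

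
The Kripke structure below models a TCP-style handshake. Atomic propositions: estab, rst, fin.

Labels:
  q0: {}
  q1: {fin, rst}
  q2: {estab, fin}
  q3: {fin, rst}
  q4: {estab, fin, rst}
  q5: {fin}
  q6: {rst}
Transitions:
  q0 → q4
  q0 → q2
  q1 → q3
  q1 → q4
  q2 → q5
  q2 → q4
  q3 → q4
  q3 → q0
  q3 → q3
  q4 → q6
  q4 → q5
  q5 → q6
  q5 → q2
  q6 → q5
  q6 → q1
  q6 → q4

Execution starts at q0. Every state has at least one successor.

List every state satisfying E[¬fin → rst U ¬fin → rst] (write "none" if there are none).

{q1, q2, q3, q4, q5, q6}

States satisfying ¬fin → rst: {q1, q2, q3, q4, q5, q6}.
States satisfying E[¬fin → rst U ¬fin → rst]: {q1, q2, q3, q4, q5, q6}.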